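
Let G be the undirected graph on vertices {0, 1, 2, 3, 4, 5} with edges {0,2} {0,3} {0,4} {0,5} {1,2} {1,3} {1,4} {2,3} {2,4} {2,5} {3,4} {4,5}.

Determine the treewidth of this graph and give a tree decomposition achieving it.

Every bag has size at most 4, so the width is 4 − 1 = 3 and tw(G) ≤ 3. For the lower bound, the 4 vertices {0, 2, 3, 4} are pairwise adjacent, and any tree decomposition puts a clique entirely inside one bag — forcing width ≥ 3. The upper and lower bounds meet at 3, so that is the treewidth.

Treewidth 3.
Bags: B1 = {0, 2, 3, 4}  B2 = {0, 2, 4, 5}  B3 = {1, 2, 3, 4}
Tree: B1–B2, B1–B3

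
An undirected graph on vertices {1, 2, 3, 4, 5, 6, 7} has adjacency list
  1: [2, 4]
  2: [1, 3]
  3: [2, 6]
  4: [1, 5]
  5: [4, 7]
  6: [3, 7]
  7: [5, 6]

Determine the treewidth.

A width-2 tree decomposition is:
Bags: B1 = {1, 2, 3}  B2 = {1, 3, 4}  B3 = {3, 4, 5}  B4 = {3, 5, 7}  B5 = {3, 6, 7}
Tree: B1–B2, B2–B3, B3–B4, B4–B5
Each bag holds 3 vertices, so the decomposition has width 2, which upper-bounds the treewidth. For the lower bound, G contains the cycle 3–2–1–4–5–7–6–3, so G is not a forest; only forests have treewidth ≤ 1, hence tw(G) ≥ 2. Combining the bounds, tw(G) = 2.

2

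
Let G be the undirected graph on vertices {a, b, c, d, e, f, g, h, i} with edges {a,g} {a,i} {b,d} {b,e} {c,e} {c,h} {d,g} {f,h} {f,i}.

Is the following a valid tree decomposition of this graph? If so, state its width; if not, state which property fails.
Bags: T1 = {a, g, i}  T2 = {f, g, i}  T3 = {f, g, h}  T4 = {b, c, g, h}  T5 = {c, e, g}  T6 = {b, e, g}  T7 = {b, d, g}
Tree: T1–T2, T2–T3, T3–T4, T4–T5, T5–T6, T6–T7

No — bags containing vertex b are not connected in the tree.

A tree decomposition must satisfy three properties: every vertex lies in some bag; for every edge, both endpoints lie together in some bag; and for every vertex, the bags containing it form a connected subtree. Here bags containing vertex b are not connected in the tree, so the decomposition is invalid.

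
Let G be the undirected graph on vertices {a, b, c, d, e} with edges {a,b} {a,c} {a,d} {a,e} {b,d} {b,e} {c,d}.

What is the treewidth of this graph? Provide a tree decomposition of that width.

Treewidth 2.
One optimal decomposition is:
Bags: B1 = {a, b, e}  B2 = {a, b, d}  B3 = {a, c, d}
Tree: B1–B2, B2–B3

Each bag holds 3 vertices, so the decomposition has width 2, which upper-bounds the treewidth. On the other hand G contains the 3-clique {a, c, d}. A clique must lie in a single bag of any decomposition, so no decomposition can have width below 2. Combining the bounds, tw(G) = 2.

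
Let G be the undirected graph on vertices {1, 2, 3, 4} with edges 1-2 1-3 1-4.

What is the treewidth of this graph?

A width-1 tree decomposition is:
Bags: B1 = {1, 3}  B2 = {1, 2}  B3 = {1, 4}
Tree: B1–B2, B2–B3
The largest bag has 2 vertices, giving width 1; this decomposition certifies tw(G) ≤ 1. Since G has at least one edge (e.g. 3–1), it is not an edgeless graph, so tw(G) ≥ 1. Combining the bounds, tw(G) = 1.

1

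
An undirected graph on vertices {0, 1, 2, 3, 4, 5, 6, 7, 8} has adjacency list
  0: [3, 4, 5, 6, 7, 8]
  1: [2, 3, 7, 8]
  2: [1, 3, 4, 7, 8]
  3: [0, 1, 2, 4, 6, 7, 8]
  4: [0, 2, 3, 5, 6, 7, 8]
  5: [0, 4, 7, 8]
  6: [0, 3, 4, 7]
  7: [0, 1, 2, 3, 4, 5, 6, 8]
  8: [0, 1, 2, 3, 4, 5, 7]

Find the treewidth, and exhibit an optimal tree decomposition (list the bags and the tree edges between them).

Every bag has size at most 5, so the width is 5 − 1 = 4 and tw(G) ≤ 4. For the lower bound, the 5 vertices {1, 2, 3, 7, 8} are pairwise adjacent, and any tree decomposition puts a clique entirely inside one bag — forcing width ≥ 4. Hence tw(G) = 4 exactly.

Treewidth 4.
One such decomposition:
Bags: B1 = {0, 3, 4, 7, 8}  B2 = {0, 4, 5, 7, 8}  B3 = {2, 3, 4, 7, 8}  B4 = {0, 3, 4, 6, 7}  B5 = {1, 2, 3, 7, 8}
Tree: B1–B2, B1–B3, B1–B4, B3–B5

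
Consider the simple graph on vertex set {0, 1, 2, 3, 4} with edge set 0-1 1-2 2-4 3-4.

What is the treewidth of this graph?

A width-1 tree decomposition is:
Bags: B1 = {0, 1}  B2 = {1, 2}  B3 = {2, 4}  B4 = {3, 4}
Tree: B1–B2, B2–B3, B3–B4
Each bag holds 2 vertices, so the decomposition has width 1, which upper-bounds the treewidth. Since G has at least one edge (e.g. 0–1), it is not an edgeless graph, so tw(G) ≥ 1. Combining the bounds, tw(G) = 1.

1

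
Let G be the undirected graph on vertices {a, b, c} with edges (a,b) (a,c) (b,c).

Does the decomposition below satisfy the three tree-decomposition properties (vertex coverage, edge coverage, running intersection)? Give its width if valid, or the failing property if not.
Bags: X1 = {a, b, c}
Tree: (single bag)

Yes; width 2.

Checking the three conditions: (i) the bags cover all of {a, b, c}; (ii) for each edge, some bag contains both endpoints; (iii) the bags containing any fixed vertex form a subtree. All hold, so the decomposition is valid with width 3 − 1 = 2.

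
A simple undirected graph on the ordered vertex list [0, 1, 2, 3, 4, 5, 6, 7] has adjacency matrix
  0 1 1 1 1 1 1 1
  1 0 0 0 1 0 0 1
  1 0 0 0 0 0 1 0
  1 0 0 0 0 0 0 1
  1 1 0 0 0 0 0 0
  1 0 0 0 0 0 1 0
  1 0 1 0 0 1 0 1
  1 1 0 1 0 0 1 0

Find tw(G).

2

A width-2 tree decomposition is:
Bags: B1 = {0, 3, 7}  B2 = {0, 6, 7}  B3 = {0, 2, 6}  B4 = {0, 5, 6}  B5 = {0, 1, 7}  B6 = {0, 1, 4}
Tree: B1–B2, B2–B3, B3–B4, B2–B5, B5–B6
The largest bag has 3 vertices, giving width 2; this decomposition certifies tw(G) ≤ 2. On the other hand G contains the 3-clique {0, 1, 4}. A clique must lie in a single bag of any decomposition, so no decomposition can have width below 2. Therefore the treewidth is 2.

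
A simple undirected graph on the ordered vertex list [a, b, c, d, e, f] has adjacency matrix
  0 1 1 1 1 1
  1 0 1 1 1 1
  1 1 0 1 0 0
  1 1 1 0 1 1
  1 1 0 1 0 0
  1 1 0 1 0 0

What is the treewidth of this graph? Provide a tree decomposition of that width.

Treewidth 3.
One optimal decomposition is:
Bags: B1 = {a, b, c, d}  B2 = {a, b, d, f}  B3 = {a, b, d, e}
Tree: B1–B2, B1–B3

Every bag has size at most 4, so the width is 4 − 1 = 3 and tw(G) ≤ 3. On the other hand G contains the 4-clique {a, b, d, e}. A clique must lie in a single bag of any decomposition, so no decomposition can have width below 3. Hence tw(G) = 3 exactly.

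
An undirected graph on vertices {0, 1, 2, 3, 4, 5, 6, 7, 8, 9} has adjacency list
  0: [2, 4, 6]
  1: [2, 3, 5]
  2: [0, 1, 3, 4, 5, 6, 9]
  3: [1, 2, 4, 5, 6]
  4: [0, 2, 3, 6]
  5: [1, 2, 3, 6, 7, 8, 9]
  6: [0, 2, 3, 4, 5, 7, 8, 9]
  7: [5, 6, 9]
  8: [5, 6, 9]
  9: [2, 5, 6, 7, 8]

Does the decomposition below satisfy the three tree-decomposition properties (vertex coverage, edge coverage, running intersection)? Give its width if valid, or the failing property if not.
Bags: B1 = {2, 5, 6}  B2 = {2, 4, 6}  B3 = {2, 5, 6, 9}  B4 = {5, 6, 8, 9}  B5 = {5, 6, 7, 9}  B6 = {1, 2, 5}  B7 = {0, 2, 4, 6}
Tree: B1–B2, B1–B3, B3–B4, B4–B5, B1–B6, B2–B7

A tree decomposition must satisfy three properties: every vertex lies in some bag; for every edge, both endpoints lie together in some bag; and for every vertex, the bags containing it form a connected subtree. Here vertex 3 appears in no bag, so the decomposition is invalid.

No — vertex 3 appears in no bag.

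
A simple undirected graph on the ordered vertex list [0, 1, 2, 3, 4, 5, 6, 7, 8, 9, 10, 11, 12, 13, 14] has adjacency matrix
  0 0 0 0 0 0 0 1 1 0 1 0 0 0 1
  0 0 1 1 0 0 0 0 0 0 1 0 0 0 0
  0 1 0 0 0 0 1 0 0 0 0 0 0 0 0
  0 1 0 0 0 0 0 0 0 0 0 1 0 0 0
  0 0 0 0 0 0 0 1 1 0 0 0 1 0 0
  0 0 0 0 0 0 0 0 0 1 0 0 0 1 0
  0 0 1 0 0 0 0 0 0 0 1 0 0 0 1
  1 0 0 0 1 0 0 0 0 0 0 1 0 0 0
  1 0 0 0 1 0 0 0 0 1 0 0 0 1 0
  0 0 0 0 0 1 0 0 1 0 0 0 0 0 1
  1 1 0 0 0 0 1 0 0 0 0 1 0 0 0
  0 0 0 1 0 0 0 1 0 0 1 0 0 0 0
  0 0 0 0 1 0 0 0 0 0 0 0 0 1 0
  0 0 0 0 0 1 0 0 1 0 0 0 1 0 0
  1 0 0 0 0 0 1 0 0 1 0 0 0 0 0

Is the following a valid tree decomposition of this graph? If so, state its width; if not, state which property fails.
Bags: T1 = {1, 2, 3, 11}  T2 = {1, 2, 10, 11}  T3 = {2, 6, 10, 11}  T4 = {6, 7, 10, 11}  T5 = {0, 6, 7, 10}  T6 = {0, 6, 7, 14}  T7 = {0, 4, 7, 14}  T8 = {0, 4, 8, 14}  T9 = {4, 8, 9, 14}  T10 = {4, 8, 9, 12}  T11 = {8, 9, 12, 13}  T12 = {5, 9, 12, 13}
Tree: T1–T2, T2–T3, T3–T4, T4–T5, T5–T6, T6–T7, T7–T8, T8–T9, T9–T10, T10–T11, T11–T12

Yes; width 3.

Checking the three conditions: (i) the bags cover all of {0, 1, 2, 3, 4, 5, 6, 7, 8, 9, 10, 11, 12, 13, 14}; (ii) for each edge, some bag contains both endpoints; (iii) the bags containing any fixed vertex form a subtree. All hold, so the decomposition is valid with width 4 − 1 = 3.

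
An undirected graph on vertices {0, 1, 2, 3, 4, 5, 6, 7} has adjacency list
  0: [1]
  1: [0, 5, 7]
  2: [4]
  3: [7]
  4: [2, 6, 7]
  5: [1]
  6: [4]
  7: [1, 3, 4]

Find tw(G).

A width-1 tree decomposition is:
Bags: B1 = {4, 7}  B2 = {4, 6}  B3 = {3, 7}  B4 = {1, 7}  B5 = {2, 4}  B6 = {0, 1}  B7 = {1, 5}
Tree: B1–B2, B1–B3, B1–B4, B2–B5, B4–B6, B4–B7
Every bag has size at most 2, so the width is 2 − 1 = 1 and tw(G) ≤ 1. G has an edge, so its treewidth is at least 1. Therefore the treewidth is 1.

1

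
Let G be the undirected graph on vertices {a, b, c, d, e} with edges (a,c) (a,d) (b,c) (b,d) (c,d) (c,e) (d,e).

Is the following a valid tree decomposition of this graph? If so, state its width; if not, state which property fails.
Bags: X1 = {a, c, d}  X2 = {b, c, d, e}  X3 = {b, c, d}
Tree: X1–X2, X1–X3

A tree decomposition must satisfy three properties: every vertex lies in some bag; for every edge, both endpoints lie together in some bag; and for every vertex, the bags containing it form a connected subtree. Here bags containing vertex b are not connected in the tree, so the decomposition is invalid.

No — bags containing vertex b are not connected in the tree.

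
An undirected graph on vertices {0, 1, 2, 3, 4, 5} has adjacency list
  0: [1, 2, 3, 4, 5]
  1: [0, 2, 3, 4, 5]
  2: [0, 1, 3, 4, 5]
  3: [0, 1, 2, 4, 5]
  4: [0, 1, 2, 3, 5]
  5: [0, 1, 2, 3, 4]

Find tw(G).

5

A width-5 tree decomposition is:
Bags: B1 = {0, 1, 2, 3, 4, 5}
Tree: (single bag)
A single bag containing all 6 vertices is trivially a valid decomposition of width 5. For the lower bound, the 6 vertices {0, 1, 2, 3, 4, 5} are pairwise adjacent, and any tree decomposition puts a clique entirely inside one bag — forcing width ≥ 5. Combining the bounds, tw(G) = 5.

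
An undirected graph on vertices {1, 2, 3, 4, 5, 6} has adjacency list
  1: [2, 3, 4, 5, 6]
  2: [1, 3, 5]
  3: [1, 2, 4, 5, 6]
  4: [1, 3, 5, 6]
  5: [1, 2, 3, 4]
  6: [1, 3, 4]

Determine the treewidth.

3

A width-3 tree decomposition is:
Bags: B1 = {1, 3, 4, 5}  B2 = {1, 2, 3, 5}  B3 = {1, 3, 4, 6}
Tree: B1–B2, B1–B3
The largest bag has 4 vertices, giving width 3; this decomposition certifies tw(G) ≤ 3. Conversely, {1, 2, 3, 5} is a clique of size 4, and the vertices of any clique must share a bag in every tree decomposition; so some bag has ≥ 4 vertices and tw(G) ≥ 3. Therefore the treewidth is 3.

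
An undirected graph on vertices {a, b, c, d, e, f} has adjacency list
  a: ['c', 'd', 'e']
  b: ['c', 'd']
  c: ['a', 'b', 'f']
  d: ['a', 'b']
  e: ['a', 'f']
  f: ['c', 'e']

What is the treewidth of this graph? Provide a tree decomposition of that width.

Every bag has size at most 3, so the width is 3 − 1 = 2 and tw(G) ≤ 2. For the lower bound, G contains the cycle b–d–a–c–b, so G is not a forest; only forests have treewidth ≤ 1, hence tw(G) ≥ 2. Hence tw(G) = 2 exactly.

Treewidth 2.
One optimal decomposition is:
Bags: B1 = {b, c, d}  B2 = {a, c, d}  B3 = {a, c, f}  B4 = {a, e, f}
Tree: B1–B2, B2–B3, B3–B4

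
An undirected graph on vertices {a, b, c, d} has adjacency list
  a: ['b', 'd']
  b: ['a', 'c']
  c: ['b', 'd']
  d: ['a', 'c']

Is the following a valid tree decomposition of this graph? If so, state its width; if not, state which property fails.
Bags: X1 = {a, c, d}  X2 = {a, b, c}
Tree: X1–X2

Yes; width 2.

Vertex coverage: the bags together contain {a, b, c, d}, the full vertex set. Edge coverage: each edge of G has both endpoints in at least one bag. Running intersection: for every vertex, the bags containing it form a connected subtree. All three properties hold, so this is a valid tree decomposition of width max|bag| − 1 = 2, and hence tw(G) ≤ 2.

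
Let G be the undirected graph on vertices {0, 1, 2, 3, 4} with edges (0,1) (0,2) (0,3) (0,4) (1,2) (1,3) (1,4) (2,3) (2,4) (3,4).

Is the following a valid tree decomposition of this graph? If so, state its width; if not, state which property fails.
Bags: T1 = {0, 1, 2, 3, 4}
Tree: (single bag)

Yes; width 4.

Vertex coverage: the bags together contain {0, 1, 2, 3, 4}, the full vertex set. Edge coverage: each edge of G has both endpoints in at least one bag. Running intersection: for every vertex, the bags containing it form a connected subtree. All three properties hold, so this is a valid tree decomposition of width max|bag| − 1 = 4, and hence tw(G) ≤ 4.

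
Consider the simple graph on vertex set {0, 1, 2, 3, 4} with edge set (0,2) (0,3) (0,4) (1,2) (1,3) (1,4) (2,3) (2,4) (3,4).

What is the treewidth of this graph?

A width-3 tree decomposition is:
Bags: B1 = {0, 2, 3, 4}  B2 = {1, 2, 3, 4}
Tree: B1–B2
Every bag has size at most 4, so the width is 4 − 1 = 3 and tw(G) ≤ 3. Conversely, {0, 2, 3, 4} is a clique of size 4, and the vertices of any clique must share a bag in every tree decomposition; so some bag has ≥ 4 vertices and tw(G) ≥ 3. Combining the bounds, tw(G) = 3.

3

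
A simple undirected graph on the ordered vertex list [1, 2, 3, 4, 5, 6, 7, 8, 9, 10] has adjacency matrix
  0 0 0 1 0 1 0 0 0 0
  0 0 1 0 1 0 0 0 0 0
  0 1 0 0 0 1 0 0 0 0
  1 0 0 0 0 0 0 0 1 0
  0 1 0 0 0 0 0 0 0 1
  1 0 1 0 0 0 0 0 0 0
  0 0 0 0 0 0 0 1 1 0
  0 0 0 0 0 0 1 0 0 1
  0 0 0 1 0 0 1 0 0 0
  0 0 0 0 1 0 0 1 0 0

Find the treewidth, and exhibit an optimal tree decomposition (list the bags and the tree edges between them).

The largest bag has 3 vertices, giving width 2; this decomposition certifies tw(G) ≤ 2. For the lower bound, G contains the cycle 5–2–3–6–1–4–9–7–8–10–5, so G is not a forest; only forests have treewidth ≤ 1, hence tw(G) ≥ 2. The upper and lower bounds meet at 2, so that is the treewidth.

Treewidth 2.
One such decomposition:
Bags: B1 = {2, 3, 5}  B2 = {3, 5, 6}  B3 = {1, 5, 6}  B4 = {1, 4, 5}  B5 = {4, 5, 9}  B6 = {5, 7, 9}  B7 = {5, 7, 8}  B8 = {5, 8, 10}
Tree: B1–B2, B2–B3, B3–B4, B4–B5, B5–B6, B6–B7, B7–B8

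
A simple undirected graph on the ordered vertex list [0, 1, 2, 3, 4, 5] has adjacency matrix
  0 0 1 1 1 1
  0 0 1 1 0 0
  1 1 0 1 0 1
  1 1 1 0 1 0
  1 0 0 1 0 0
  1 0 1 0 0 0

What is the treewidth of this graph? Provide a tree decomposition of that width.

Each bag holds 3 vertices, so the decomposition has width 2, which upper-bounds the treewidth. For the lower bound, the 3 vertices {0, 2, 3} are pairwise adjacent, and any tree decomposition puts a clique entirely inside one bag — forcing width ≥ 2. Combining the bounds, tw(G) = 2.

Treewidth 2.
One optimal decomposition is:
Bags: B1 = {0, 3, 4}  B2 = {0, 2, 3}  B3 = {0, 2, 5}  B4 = {1, 2, 3}
Tree: B1–B2, B2–B3, B2–B4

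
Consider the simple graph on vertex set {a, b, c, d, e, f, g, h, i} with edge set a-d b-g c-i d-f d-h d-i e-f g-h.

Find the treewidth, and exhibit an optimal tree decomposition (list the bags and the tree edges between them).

Treewidth 1.
Bags: B1 = {c, i}  B2 = {d, i}  B3 = {d, f}  B4 = {e, f}  B5 = {a, d}  B6 = {d, h}  B7 = {g, h}  B8 = {b, g}
Tree: B1–B2, B2–B3, B3–B4, B2–B5, B3–B6, B6–B7, B7–B8

Every bag has size at most 2, so the width is 2 − 1 = 1 and tw(G) ≤ 1. Since G has at least one edge (e.g. c–i), it is not an edgeless graph, so tw(G) ≥ 1. The upper and lower bounds meet at 1, so that is the treewidth.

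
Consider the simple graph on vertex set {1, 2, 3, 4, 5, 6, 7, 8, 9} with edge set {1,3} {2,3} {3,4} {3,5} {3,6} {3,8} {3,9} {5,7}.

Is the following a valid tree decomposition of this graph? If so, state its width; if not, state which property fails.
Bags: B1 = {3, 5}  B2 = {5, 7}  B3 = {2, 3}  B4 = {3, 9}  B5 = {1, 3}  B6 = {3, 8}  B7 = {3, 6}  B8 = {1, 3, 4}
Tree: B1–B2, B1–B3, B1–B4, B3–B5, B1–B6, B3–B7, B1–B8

A tree decomposition must satisfy three properties: every vertex lies in some bag; for every edge, both endpoints lie together in some bag; and for every vertex, the bags containing it form a connected subtree. Here bags containing vertex 1 are not connected in the tree, so the decomposition is invalid.

No — bags containing vertex 1 are not connected in the tree.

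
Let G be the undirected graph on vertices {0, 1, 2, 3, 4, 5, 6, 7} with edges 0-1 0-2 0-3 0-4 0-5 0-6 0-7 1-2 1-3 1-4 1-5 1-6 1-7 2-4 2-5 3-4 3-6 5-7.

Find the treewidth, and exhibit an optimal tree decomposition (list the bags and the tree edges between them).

Each bag holds 4 vertices, so the decomposition has width 3, which upper-bounds the treewidth. Conversely, {0, 1, 2, 4} is a clique of size 4, and the vertices of any clique must share a bag in every tree decomposition; so some bag has ≥ 4 vertices and tw(G) ≥ 3. Therefore the treewidth is 3.

Treewidth 3.
One optimal decomposition is:
Bags: B1 = {0, 1, 3, 4}  B2 = {0, 1, 2, 4}  B3 = {0, 1, 2, 5}  B4 = {0, 1, 5, 7}  B5 = {0, 1, 3, 6}
Tree: B1–B2, B2–B3, B3–B4, B1–B5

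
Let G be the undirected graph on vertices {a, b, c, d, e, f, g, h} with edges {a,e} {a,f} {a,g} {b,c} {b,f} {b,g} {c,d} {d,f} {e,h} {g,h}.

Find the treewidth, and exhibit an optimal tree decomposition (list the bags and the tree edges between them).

Treewidth 2.
Bags: B1 = {a, e, h}  B2 = {a, g, h}  B3 = {a, f, g}  B4 = {b, f, g}  B5 = {b, d, f}  B6 = {b, c, d}
Tree: B1–B2, B2–B3, B3–B4, B4–B5, B5–B6

The largest bag has 3 vertices, giving width 2; this decomposition certifies tw(G) ≤ 2. For the lower bound, G contains the cycle e–h–g–a–e, so G is not a forest; only forests have treewidth ≤ 1, hence tw(G) ≥ 2. The upper and lower bounds meet at 2, so that is the treewidth.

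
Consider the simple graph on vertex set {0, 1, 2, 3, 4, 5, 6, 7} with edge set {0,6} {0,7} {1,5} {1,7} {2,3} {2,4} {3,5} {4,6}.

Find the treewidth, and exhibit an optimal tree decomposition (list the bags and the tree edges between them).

Treewidth 2.
Bags: B1 = {2, 4, 6}  B2 = {2, 3, 6}  B3 = {3, 5, 6}  B4 = {1, 5, 6}  B5 = {1, 6, 7}  B6 = {0, 6, 7}
Tree: B1–B2, B2–B3, B3–B4, B4–B5, B5–B6

Each bag holds 3 vertices, so the decomposition has width 2, which upper-bounds the treewidth. For the lower bound, G contains the cycle 6–4–2–3–5–1–7–0–6, so G is not a forest; only forests have treewidth ≤ 1, hence tw(G) ≥ 2. Combining the bounds, tw(G) = 2.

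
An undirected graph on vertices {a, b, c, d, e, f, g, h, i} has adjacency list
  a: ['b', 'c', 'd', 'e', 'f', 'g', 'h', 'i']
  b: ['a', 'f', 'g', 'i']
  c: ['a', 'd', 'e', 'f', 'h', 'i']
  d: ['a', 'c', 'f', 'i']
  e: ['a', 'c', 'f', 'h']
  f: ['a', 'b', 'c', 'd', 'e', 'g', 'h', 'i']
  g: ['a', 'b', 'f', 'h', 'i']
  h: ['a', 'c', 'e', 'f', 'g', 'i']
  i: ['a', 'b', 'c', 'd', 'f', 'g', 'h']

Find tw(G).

4

A width-4 tree decomposition is:
Bags: B1 = {a, c, d, f, i}  B2 = {a, c, f, h, i}  B3 = {a, f, g, h, i}  B4 = {a, b, f, g, i}  B5 = {a, c, e, f, h}
Tree: B1–B2, B2–B3, B3–B4, B2–B5
The largest bag has 5 vertices, giving width 4; this decomposition certifies tw(G) ≤ 4. Conversely, {a, c, e, f, h} is a clique of size 5, and the vertices of any clique must share a bag in every tree decomposition; so some bag has ≥ 5 vertices and tw(G) ≥ 4. The upper and lower bounds meet at 4, so that is the treewidth.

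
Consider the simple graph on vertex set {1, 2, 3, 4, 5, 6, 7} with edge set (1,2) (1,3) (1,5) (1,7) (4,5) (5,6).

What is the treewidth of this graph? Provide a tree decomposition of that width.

Treewidth 1.
One optimal decomposition is:
Bags: B1 = {4, 5}  B2 = {1, 5}  B3 = {1, 7}  B4 = {1, 3}  B5 = {5, 6}  B6 = {1, 2}
Tree: B1–B2, B2–B3, B3–B4, B2–B5, B4–B6

Each bag holds 2 vertices, so the decomposition has width 1, which upper-bounds the treewidth. Since G has at least one edge (e.g. 4–5), it is not an edgeless graph, so tw(G) ≥ 1. Combining the bounds, tw(G) = 1.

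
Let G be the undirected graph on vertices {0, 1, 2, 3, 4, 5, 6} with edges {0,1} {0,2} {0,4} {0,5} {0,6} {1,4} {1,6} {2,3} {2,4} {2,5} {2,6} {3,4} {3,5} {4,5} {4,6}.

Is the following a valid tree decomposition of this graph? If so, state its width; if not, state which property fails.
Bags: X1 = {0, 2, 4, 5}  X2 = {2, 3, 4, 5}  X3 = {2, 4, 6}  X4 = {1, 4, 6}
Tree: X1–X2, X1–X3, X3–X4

A tree decomposition must satisfy three properties: every vertex lies in some bag; for every edge, both endpoints lie together in some bag; and for every vertex, the bags containing it form a connected subtree. Here edge (0,6) lies in no bag, so the decomposition is invalid.

No — edge (0,6) lies in no bag.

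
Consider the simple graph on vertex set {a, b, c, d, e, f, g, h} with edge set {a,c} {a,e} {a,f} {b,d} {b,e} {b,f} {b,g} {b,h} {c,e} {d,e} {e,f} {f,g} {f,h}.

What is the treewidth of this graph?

A width-2 tree decomposition is:
Bags: B1 = {b, f, h}  B2 = {b, e, f}  B3 = {b, f, g}  B4 = {a, e, f}  B5 = {a, c, e}  B6 = {b, d, e}
Tree: B1–B2, B1–B3, B2–B4, B4–B5, B2–B6
The largest bag has 3 vertices, giving width 2; this decomposition certifies tw(G) ≤ 2. Conversely, {b, d, e} is a clique of size 3, and the vertices of any clique must share a bag in every tree decomposition; so some bag has ≥ 3 vertices and tw(G) ≥ 2. Combining the bounds, tw(G) = 2.

2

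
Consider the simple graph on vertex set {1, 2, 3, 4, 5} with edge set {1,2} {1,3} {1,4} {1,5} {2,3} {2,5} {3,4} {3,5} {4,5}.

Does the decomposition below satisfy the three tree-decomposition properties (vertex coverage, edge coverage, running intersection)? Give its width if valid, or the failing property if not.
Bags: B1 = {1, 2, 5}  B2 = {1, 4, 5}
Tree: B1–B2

No — vertex 3 appears in no bag.

A tree decomposition must satisfy three properties: every vertex lies in some bag; for every edge, both endpoints lie together in some bag; and for every vertex, the bags containing it form a connected subtree. Here vertex 3 appears in no bag, so the decomposition is invalid.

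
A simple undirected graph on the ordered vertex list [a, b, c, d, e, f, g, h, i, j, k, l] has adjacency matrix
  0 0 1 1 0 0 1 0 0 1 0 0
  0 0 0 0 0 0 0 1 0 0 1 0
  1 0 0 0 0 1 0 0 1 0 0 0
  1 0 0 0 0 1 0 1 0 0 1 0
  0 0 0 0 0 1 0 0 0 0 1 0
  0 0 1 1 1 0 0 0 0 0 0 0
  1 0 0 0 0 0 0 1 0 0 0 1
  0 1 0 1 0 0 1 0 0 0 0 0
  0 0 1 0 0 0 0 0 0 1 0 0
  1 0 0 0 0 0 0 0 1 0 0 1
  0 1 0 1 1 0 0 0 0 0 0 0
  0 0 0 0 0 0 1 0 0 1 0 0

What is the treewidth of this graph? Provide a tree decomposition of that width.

Treewidth 3.
One such decomposition:
Bags: B1 = {c, i, j, l}  B2 = {a, c, j, l}  B3 = {a, c, g, l}  B4 = {a, c, f, g}  B5 = {a, d, f, g}  B6 = {d, f, g, h}  B7 = {d, e, f, h}  B8 = {d, e, h, k}  B9 = {b, e, h, k}
Tree: B1–B2, B2–B3, B3–B4, B4–B5, B5–B6, B6–B7, B7–B8, B8–B9

Every bag has size at most 4, so the width is 4 − 1 = 3 and tw(G) ≤ 3. For the lower bound: the 4 vertex sets {i,j,l}, {c}, {a}, {d,f,g,h} are disjoint, each induces a connected subgraph, and every pair is joined by at least one edge of G. Contracting each set to a single vertex therefore yields K_{4} as a minor, and since treewidth is minor-monotone, tw(G) ≥ tw(K_{4}) = 3. Therefore the treewidth is 3.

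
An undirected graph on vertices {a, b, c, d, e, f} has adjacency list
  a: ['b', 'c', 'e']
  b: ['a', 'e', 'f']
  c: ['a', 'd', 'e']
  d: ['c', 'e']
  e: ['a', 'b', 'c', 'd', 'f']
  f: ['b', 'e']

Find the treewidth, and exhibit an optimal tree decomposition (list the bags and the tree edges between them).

Treewidth 2.
One optimal decomposition is:
Bags: B1 = {a, b, e}  B2 = {b, e, f}  B3 = {a, c, e}  B4 = {c, d, e}
Tree: B1–B2, B1–B3, B3–B4

The largest bag has 3 vertices, giving width 2; this decomposition certifies tw(G) ≤ 2. Conversely, {c, d, e} is a clique of size 3, and the vertices of any clique must share a bag in every tree decomposition; so some bag has ≥ 3 vertices and tw(G) ≥ 2. Combining the bounds, tw(G) = 2.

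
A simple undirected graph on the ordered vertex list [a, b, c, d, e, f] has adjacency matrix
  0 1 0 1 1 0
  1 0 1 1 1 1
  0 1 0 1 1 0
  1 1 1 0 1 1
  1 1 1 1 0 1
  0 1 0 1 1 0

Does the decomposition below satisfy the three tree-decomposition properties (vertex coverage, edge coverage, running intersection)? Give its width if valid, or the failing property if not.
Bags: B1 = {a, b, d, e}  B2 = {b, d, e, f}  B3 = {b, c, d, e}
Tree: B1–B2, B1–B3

Yes; width 3.

Vertex coverage: the bags together contain {a, b, c, d, e, f}, the full vertex set. Edge coverage: each edge of G has both endpoints in at least one bag. Running intersection: for every vertex, the bags containing it form a connected subtree. All three properties hold, so this is a valid tree decomposition of width max|bag| − 1 = 3, and hence tw(G) ≤ 3.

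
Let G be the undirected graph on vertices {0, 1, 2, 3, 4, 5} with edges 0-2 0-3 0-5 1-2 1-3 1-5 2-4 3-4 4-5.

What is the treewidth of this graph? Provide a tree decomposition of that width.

The largest bag has 4 vertices, giving width 3; this decomposition certifies tw(G) ≤ 3. For the lower bound: the 4 vertex sets {0,5}, {3,4}, {1}, {2} are disjoint, each induces a connected subgraph, and every pair is joined by at least one edge of G. Contracting each set to a single vertex therefore yields K_{4} as a minor, and since treewidth is minor-monotone, tw(G) ≥ tw(K_{4}) = 3. Hence tw(G) = 3 exactly.

Treewidth 3.
Bags: B1 = {0, 1, 4, 5}  B2 = {0, 1, 3, 4}  B3 = {0, 1, 2, 4}
Tree: B1–B2, B2–B3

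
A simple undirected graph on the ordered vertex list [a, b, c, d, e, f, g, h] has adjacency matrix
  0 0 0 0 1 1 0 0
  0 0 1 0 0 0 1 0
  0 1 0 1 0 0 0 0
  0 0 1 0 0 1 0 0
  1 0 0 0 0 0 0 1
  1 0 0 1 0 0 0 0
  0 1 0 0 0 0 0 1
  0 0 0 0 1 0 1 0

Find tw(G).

2

A width-2 tree decomposition is:
Bags: B1 = {a, d, f}  B2 = {a, d, e}  B3 = {d, e, h}  B4 = {d, g, h}  B5 = {b, d, g}  B6 = {b, c, d}
Tree: B1–B2, B2–B3, B3–B4, B4–B5, B5–B6
The largest bag has 3 vertices, giving width 2; this decomposition certifies tw(G) ≤ 2. The edges d–f–a–e–h–g–b–c–d form a cycle, so G is not a tree and its treewidth is at least 2. The upper and lower bounds meet at 2, so that is the treewidth.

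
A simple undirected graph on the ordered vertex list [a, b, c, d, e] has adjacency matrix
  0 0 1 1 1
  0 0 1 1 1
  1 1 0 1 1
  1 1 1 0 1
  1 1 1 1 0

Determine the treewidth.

A width-3 tree decomposition is:
Bags: B1 = {b, c, d, e}  B2 = {a, c, d, e}
Tree: B1–B2
Every bag has size at most 4, so the width is 4 − 1 = 3 and tw(G) ≤ 3. Conversely, {a, c, d, e} is a clique of size 4, and the vertices of any clique must share a bag in every tree decomposition; so some bag has ≥ 4 vertices and tw(G) ≥ 3. Combining the bounds, tw(G) = 3.

3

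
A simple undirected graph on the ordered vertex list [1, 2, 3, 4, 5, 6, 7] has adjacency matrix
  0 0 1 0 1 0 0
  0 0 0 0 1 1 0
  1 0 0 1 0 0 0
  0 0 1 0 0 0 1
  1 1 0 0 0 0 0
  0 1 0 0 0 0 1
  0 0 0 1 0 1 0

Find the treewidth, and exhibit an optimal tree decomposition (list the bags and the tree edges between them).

Each bag holds 3 vertices, so the decomposition has width 2, which upper-bounds the treewidth. For the lower bound, G contains the cycle 4–7–6–2–5–1–3–4, so G is not a forest; only forests have treewidth ≤ 1, hence tw(G) ≥ 2. The upper and lower bounds meet at 2, so that is the treewidth.

Treewidth 2.
One optimal decomposition is:
Bags: B1 = {4, 6, 7}  B2 = {2, 4, 6}  B3 = {2, 4, 5}  B4 = {1, 4, 5}  B5 = {1, 3, 4}
Tree: B1–B2, B2–B3, B3–B4, B4–B5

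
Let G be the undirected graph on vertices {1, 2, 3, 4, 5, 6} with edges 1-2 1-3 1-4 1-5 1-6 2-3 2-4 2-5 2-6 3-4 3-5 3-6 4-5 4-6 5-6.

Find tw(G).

5

A width-5 tree decomposition is:
Bags: B1 = {1, 2, 3, 4, 5, 6}
Tree: (single bag)
With just one bag of size 6, the width is 6 − 1 = 5, so tw(G) ≤ 5. Conversely, {1, 2, 3, 4, 5, 6} is a clique of size 6, and the vertices of any clique must share a bag in every tree decomposition; so some bag has ≥ 6 vertices and tw(G) ≥ 5. The upper and lower bounds meet at 5, so that is the treewidth.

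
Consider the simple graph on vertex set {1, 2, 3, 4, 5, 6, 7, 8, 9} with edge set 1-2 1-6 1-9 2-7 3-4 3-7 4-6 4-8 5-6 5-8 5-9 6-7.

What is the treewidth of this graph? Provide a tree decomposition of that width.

Every bag has size at most 4, so the width is 4 − 1 = 3 and tw(G) ≤ 3. For the lower bound: the 4 vertex sets {1,2,9}, {7}, {6}, {3,4,5,8} are disjoint, each induces a connected subgraph, and every pair is joined by at least one edge of G. Contracting each set to a single vertex therefore yields K_{4} as a minor, and since treewidth is minor-monotone, tw(G) ≥ tw(K_{4}) = 3. Combining the bounds, tw(G) = 3.

Treewidth 3.
One optimal decomposition is:
Bags: B1 = {1, 2, 7, 9}  B2 = {1, 6, 7, 9}  B3 = {5, 6, 7, 9}  B4 = {3, 5, 6, 7}  B5 = {3, 4, 5, 6}  B6 = {3, 4, 5, 8}
Tree: B1–B2, B2–B3, B3–B4, B4–B5, B5–B6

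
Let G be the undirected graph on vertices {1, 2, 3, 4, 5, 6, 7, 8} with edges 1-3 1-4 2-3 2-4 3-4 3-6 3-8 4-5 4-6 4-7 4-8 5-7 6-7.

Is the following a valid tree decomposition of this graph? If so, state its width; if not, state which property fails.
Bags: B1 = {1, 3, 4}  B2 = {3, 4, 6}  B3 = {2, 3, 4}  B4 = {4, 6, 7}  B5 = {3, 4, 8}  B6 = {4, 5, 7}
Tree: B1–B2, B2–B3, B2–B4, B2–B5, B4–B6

Vertex coverage: the bags together contain {1, 2, 3, 4, 5, 6, 7, 8}, the full vertex set. Edge coverage: each edge of G has both endpoints in at least one bag. Running intersection: for every vertex, the bags containing it form a connected subtree. All three properties hold, so this is a valid tree decomposition of width max|bag| − 1 = 2, and hence tw(G) ≤ 2.

Yes; width 2.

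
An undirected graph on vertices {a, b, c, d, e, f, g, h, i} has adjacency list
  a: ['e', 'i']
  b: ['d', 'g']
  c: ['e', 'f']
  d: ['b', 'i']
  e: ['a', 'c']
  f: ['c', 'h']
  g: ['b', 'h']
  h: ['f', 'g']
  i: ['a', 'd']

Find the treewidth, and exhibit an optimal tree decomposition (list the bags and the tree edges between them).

Every bag has size at most 3, so the width is 3 − 1 = 2 and tw(G) ≤ 2. Since g–b–d–i–a–e–c–f–h–g is a cycle in G, G is not acyclic. Forests are exactly the graphs of treewidth ≤ 1, so tw(G) ≥ 2. Combining the bounds, tw(G) = 2.

Treewidth 2.
One optimal decomposition is:
Bags: B1 = {b, d, g}  B2 = {d, g, i}  B3 = {a, g, i}  B4 = {a, e, g}  B5 = {c, e, g}  B6 = {c, f, g}  B7 = {f, g, h}
Tree: B1–B2, B2–B3, B3–B4, B4–B5, B5–B6, B6–B7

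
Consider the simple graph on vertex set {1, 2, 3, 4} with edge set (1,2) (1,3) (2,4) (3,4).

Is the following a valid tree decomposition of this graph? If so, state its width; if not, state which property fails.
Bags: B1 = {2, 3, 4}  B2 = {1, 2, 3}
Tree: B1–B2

Yes; width 2.

Checking the three conditions: (i) the bags cover all of {1, 2, 3, 4}; (ii) for each edge, some bag contains both endpoints; (iii) the bags containing any fixed vertex form a subtree. All hold, so the decomposition is valid with width 3 − 1 = 2.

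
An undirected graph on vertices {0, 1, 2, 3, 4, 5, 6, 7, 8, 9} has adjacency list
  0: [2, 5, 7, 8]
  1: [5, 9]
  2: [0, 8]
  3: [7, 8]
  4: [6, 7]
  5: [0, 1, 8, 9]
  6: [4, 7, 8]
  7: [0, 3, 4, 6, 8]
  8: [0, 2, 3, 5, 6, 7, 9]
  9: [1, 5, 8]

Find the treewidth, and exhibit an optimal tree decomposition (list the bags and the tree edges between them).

Treewidth 2.
One optimal decomposition is:
Bags: B1 = {0, 2, 8}  B2 = {0, 7, 8}  B3 = {0, 5, 8}  B4 = {6, 7, 8}  B5 = {5, 8, 9}  B6 = {4, 6, 7}  B7 = {3, 7, 8}  B8 = {1, 5, 9}
Tree: B1–B2, B2–B3, B2–B4, B3–B5, B4–B6, B4–B7, B5–B8

Every bag has size at most 3, so the width is 3 − 1 = 2 and tw(G) ≤ 2. Conversely, {0, 2, 8} is a clique of size 3, and the vertices of any clique must share a bag in every tree decomposition; so some bag has ≥ 3 vertices and tw(G) ≥ 2. Combining the bounds, tw(G) = 2.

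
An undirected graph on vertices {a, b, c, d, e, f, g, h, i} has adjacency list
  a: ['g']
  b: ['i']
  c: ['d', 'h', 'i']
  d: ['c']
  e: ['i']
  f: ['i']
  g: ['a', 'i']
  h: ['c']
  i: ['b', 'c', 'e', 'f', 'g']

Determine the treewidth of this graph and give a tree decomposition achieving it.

Every bag has size at most 2, so the width is 2 − 1 = 1 and tw(G) ≤ 1. Since G has at least one edge (e.g. f–i), it is not an edgeless graph, so tw(G) ≥ 1. The upper and lower bounds meet at 1, so that is the treewidth.

Treewidth 1.
Bags: B1 = {f, i}  B2 = {c, i}  B3 = {c, d}  B4 = {c, h}  B5 = {g, i}  B6 = {a, g}  B7 = {e, i}  B8 = {b, i}
Tree: B1–B2, B2–B3, B3–B4, B1–B5, B5–B6, B1–B7, B2–B8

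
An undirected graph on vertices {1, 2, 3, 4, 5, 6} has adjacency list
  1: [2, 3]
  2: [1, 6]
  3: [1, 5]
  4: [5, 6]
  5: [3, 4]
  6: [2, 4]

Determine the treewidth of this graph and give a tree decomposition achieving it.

Each bag holds 3 vertices, so the decomposition has width 2, which upper-bounds the treewidth. For the lower bound, G contains the cycle 2–1–3–5–4–6–2, so G is not a forest; only forests have treewidth ≤ 1, hence tw(G) ≥ 2. The upper and lower bounds meet at 2, so that is the treewidth.

Treewidth 2.
One such decomposition:
Bags: B1 = {1, 2, 3}  B2 = {2, 3, 5}  B3 = {2, 4, 5}  B4 = {2, 4, 6}
Tree: B1–B2, B2–B3, B3–B4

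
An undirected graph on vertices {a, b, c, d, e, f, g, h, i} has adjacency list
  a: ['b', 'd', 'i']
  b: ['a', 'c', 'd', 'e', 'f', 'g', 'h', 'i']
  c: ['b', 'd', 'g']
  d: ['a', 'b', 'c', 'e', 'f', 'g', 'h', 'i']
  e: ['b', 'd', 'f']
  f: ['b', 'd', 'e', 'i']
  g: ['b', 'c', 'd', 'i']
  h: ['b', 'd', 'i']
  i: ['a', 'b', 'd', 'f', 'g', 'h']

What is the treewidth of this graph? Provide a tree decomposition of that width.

Each bag holds 4 vertices, so the decomposition has width 3, which upper-bounds the treewidth. On the other hand G contains the 4-clique {b, d, e, f}. A clique must lie in a single bag of any decomposition, so no decomposition can have width below 3. Hence tw(G) = 3 exactly.

Treewidth 3.
Bags: B1 = {b, d, f, i}  B2 = {b, d, h, i}  B3 = {a, b, d, i}  B4 = {b, d, g, i}  B5 = {b, c, d, g}  B6 = {b, d, e, f}
Tree: B1–B2, B1–B3, B1–B4, B4–B5, B1–B6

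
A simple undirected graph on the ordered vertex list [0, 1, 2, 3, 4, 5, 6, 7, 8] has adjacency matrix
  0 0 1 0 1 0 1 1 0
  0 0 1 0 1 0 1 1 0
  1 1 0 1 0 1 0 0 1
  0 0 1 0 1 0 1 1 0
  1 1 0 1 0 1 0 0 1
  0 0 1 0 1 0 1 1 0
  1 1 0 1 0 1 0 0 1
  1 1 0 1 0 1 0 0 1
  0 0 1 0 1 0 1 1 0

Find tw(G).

4

A width-4 tree decomposition is:
Bags: B1 = {0, 2, 4, 6, 7}  B2 = {1, 2, 4, 6, 7}  B3 = {2, 4, 6, 7, 8}  B4 = {2, 3, 4, 6, 7}  B5 = {2, 4, 5, 6, 7}
Tree: B1–B2, B2–B3, B3–B4, B4–B5
Each bag holds 5 vertices, so the decomposition has width 4, which upper-bounds the treewidth. For the lower bound: the 5 vertex sets {0,7}, {1,4}, {6,8}, {2}, {3} are disjoint, each induces a connected subgraph, and every pair is joined by at least one edge of G. Contracting each set to a single vertex therefore yields K_{5} as a minor, and since treewidth is minor-monotone, tw(G) ≥ tw(K_{5}) = 4. Therefore the treewidth is 4.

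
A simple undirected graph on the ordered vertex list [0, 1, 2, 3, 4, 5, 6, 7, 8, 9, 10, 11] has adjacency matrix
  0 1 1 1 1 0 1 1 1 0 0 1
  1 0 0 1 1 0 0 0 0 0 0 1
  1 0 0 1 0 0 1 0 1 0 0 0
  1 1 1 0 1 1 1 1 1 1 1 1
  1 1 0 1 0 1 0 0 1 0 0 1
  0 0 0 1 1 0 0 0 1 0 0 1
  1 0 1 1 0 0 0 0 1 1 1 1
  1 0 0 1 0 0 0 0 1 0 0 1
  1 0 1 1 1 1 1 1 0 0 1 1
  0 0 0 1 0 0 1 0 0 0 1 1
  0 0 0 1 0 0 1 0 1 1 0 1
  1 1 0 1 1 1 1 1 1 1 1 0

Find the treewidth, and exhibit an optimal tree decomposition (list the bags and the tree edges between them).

Treewidth 4.
One such decomposition:
Bags: B1 = {0, 3, 7, 8, 11}  B2 = {0, 3, 6, 8, 11}  B3 = {3, 6, 8, 10, 11}  B4 = {0, 2, 3, 6, 8}  B5 = {0, 3, 4, 8, 11}  B6 = {3, 4, 5, 8, 11}  B7 = {0, 1, 3, 4, 11}  B8 = {3, 6, 9, 10, 11}
Tree: B1–B2, B2–B3, B2–B4, B2–B5, B5–B6, B5–B7, B3–B8

Every bag has size at most 5, so the width is 5 − 1 = 4 and tw(G) ≤ 4. On the other hand G contains the 5-clique {0, 2, 3, 6, 8}. A clique must lie in a single bag of any decomposition, so no decomposition can have width below 4. Combining the bounds, tw(G) = 4.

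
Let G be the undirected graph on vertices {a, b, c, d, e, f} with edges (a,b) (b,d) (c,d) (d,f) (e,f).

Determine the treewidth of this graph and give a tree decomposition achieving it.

Treewidth 1.
One such decomposition:
Bags: B1 = {d, f}  B2 = {b, d}  B3 = {a, b}  B4 = {c, d}  B5 = {e, f}
Tree: B1–B2, B2–B3, B1–B4, B1–B5

The largest bag has 2 vertices, giving width 1; this decomposition certifies tw(G) ≤ 1. G has an edge, so its treewidth is at least 1. The upper and lower bounds meet at 1, so that is the treewidth.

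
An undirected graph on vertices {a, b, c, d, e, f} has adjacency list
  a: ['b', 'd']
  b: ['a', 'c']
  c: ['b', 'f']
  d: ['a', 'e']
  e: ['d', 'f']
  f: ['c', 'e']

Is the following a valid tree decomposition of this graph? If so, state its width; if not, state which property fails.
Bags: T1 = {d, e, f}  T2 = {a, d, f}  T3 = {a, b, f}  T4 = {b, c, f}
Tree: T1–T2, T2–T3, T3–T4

Every vertex of G appears in some bag (union = {a, b, c, d, e, f}); every edge is covered by a bag; and for each vertex v the set of bags containing v is connected in the bag tree. The decomposition is therefore valid. The largest bag has 3 vertices, so the width is 2.

Yes; width 2.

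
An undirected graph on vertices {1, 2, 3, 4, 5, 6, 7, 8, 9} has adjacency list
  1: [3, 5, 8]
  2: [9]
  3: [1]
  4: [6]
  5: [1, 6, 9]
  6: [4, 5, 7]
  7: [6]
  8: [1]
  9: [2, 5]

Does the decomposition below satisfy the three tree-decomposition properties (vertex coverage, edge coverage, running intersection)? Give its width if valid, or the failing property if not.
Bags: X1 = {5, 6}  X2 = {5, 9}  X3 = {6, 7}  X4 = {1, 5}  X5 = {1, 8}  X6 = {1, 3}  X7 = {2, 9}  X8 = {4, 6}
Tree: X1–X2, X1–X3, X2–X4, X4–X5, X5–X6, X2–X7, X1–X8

Yes; width 1.

Every vertex of G appears in some bag (union = {1, 2, 3, 4, 5, 6, 7, 8, 9}); every edge is covered by a bag; and for each vertex v the set of bags containing v is connected in the bag tree. The decomposition is therefore valid. The largest bag has 2 vertices, so the width is 1.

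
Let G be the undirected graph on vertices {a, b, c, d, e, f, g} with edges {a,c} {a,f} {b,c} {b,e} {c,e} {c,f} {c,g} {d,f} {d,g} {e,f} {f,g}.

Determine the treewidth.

A width-2 tree decomposition is:
Bags: B1 = {c, e, f}  B2 = {c, f, g}  B3 = {a, c, f}  B4 = {d, f, g}  B5 = {b, c, e}
Tree: B1–B2, B2–B3, B2–B4, B1–B5
The largest bag has 3 vertices, giving width 2; this decomposition certifies tw(G) ≤ 2. For the lower bound, the 3 vertices {d, f, g} are pairwise adjacent, and any tree decomposition puts a clique entirely inside one bag — forcing width ≥ 2. Combining the bounds, tw(G) = 2.

2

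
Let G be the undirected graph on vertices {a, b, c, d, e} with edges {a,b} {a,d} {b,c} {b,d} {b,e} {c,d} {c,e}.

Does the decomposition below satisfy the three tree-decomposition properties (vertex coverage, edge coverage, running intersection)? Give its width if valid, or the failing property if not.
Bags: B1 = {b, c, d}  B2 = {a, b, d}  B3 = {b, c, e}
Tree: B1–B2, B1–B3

Yes; width 2.

Vertex coverage: the bags together contain {a, b, c, d, e}, the full vertex set. Edge coverage: each edge of G has both endpoints in at least one bag. Running intersection: for every vertex, the bags containing it form a connected subtree. All three properties hold, so this is a valid tree decomposition of width max|bag| − 1 = 2, and hence tw(G) ≤ 2.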